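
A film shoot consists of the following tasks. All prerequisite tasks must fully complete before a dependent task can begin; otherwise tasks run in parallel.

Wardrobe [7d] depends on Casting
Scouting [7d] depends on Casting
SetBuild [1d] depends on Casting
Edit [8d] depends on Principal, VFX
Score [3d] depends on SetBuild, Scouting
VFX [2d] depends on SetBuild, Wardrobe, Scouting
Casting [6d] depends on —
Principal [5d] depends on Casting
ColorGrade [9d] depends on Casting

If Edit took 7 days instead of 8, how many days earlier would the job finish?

Baseline: Casting→Scouting→VFX→Edit = 6+7+2+8 = 23 → 23 days.
Edit is on the critical path; changing it to 7 makes that path 22 days.
No other chain overtakes it, so the finish is 22 days.
Change in finish: 22 − 23 = -1 days.

1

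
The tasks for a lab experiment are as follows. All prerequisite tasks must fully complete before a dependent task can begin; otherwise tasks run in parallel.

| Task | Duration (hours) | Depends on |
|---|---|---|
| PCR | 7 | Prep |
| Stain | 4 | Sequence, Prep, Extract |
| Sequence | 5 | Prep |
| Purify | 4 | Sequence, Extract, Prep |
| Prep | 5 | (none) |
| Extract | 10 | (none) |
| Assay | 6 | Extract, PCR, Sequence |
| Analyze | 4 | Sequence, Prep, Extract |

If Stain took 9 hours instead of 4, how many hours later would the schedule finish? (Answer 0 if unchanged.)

1

Critical path before the change: Prep→PCR→Assay = 5+7+6 = 18 giving 18 hours.
Stain is off the critical path — its longest chain is 14 hours, giving 4 of slack.
Now Prep→Sequence→Stain = 5+5+9 = 19 is longest, so the finish becomes 19 hours.
Change in finish: 19 − 18 = +1 hours.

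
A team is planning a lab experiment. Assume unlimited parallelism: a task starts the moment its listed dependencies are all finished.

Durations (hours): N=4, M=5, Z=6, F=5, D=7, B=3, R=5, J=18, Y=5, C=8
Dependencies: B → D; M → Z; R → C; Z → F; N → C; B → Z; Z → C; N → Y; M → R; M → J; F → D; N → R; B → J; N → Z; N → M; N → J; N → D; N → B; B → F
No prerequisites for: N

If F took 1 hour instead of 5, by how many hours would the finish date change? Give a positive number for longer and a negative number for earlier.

The binding path is N→M→Z→F→D = 4+5+6+5+7 = 27; finish at 27 hours.
F lies on that path, so at 1 hour the path becomes 23 hours.
Now N→M→J = 4+5+18 = 27 is longest, so the finish becomes 27 hours.
Change in finish: 27 − 27 = +0 hours.

0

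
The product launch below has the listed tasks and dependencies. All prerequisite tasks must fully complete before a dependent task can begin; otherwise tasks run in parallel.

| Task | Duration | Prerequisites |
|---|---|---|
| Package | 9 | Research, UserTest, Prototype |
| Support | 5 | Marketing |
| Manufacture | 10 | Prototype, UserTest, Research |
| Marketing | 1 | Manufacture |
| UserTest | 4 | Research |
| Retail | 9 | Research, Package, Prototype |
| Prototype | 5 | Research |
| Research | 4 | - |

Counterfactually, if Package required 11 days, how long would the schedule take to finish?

As given, the longest chain is Research→Prototype→Package→Retail = 4+5+9+9 = 27, so the finish is 27 days.
Since Package is critical, the +2 change carries straight to that chain (now 29 days).
The critical path is still Research→Prototype→Package→Retail; finish is now 29 days.

29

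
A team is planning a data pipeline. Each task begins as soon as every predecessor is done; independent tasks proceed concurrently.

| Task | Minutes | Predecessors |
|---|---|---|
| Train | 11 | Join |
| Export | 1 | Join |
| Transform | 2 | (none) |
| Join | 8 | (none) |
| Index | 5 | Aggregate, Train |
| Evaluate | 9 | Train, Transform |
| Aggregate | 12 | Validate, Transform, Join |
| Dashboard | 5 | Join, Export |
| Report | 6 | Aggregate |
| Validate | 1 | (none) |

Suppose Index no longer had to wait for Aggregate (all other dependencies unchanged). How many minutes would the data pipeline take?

28

With the dependency in place, Join→Train→Evaluate = 8+11+9 = 28 sets the finish at 28 minutes.
Without Aggregate→Index, Index's earliest start moves from 20 to 19.
After: Join→Train→Evaluate = 8+11+9 = 28 → 28 minutes.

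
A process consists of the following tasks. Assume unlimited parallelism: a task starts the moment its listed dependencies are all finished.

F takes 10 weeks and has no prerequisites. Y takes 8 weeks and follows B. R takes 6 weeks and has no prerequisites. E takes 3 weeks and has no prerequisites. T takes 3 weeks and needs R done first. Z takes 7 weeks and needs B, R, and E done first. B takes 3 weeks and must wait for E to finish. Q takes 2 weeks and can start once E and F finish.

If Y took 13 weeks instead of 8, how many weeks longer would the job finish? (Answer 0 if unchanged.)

Baseline: E→B→Y = 3+3+8 = 14 → 14 weeks.
Since Y is critical, the +5 change carries straight to that chain (now 19 weeks).
No other chain overtakes it, so the finish is 19 weeks.
Change in finish: 19 − 14 = +5 weeks.

5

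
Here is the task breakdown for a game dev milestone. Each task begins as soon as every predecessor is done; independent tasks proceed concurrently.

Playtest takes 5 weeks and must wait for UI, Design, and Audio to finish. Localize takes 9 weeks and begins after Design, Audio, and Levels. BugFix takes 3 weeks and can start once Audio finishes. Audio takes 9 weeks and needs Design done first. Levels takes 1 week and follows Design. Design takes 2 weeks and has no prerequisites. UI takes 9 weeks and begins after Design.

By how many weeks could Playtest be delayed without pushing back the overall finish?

Design→Audio→Localize = 2+9+9 = 20 sets the makespan at 20 weeks.
Playtest finishes as early as 16 and must finish by 20.
Slack of Playtest = 15 − 11 = 4 weeks.

4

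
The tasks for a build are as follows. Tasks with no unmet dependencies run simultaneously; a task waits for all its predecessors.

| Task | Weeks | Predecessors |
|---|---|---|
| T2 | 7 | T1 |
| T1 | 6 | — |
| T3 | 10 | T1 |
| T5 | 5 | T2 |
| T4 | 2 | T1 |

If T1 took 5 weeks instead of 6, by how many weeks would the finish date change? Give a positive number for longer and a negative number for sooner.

-1

Baseline: T1→T2→T5 = 6+7+5 = 18 → 18 weeks.
T1 lies on that path, so at 5 weeks the path becomes 17 weeks.
The critical path is still T1→T2→T5; finish is now 17 weeks.
Change in finish: 17 − 18 = -1 weeks.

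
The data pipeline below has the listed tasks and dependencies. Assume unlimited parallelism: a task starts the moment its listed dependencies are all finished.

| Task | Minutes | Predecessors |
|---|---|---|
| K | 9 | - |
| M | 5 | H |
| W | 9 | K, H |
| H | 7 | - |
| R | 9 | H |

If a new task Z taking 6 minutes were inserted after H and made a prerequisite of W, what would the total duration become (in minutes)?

Originally the job takes 18 minutes.
With Z inserted, W now waits for max(K, H, Z).
New critical path: H→Z→W = 7+6+9 = 22 ⇒ 22 minutes.

22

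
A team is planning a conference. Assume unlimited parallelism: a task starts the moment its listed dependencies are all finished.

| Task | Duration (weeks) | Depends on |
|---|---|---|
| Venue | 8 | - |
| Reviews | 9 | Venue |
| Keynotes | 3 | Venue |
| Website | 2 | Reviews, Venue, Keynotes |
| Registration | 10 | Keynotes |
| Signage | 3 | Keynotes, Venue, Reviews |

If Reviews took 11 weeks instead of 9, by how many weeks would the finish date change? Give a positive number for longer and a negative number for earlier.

1

Actual critical path: Venue→Keynotes→Registration = 8+3+10 = 21 ⇒ 21 weeks.
Reviews is off the critical path — its longest chain is 20 weeks, giving 1 of slack.
Now Venue→Reviews→Signage = 8+11+3 = 22 is longest, so the finish becomes 22 weeks.
Change in finish: 22 − 21 = +1 weeks.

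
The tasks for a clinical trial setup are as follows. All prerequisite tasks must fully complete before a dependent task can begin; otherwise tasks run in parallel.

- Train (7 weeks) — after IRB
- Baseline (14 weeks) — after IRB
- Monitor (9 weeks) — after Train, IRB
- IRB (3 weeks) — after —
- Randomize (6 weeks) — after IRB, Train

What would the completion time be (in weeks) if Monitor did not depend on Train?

With the dependency in place, IRB→Train→Monitor = 3+7+9 = 19 sets the finish at 19 weeks.
Without Train→Monitor, Monitor's earliest start moves from 10 to 3.
New critical path: IRB→Baseline = 3+14 = 17 ⇒ 17 weeks.

17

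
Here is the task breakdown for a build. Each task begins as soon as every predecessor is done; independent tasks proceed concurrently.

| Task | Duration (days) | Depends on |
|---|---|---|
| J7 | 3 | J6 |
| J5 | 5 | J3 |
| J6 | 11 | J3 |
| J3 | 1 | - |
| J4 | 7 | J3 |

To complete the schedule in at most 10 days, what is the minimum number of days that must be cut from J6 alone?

5

Current finish: 15 days; target: 10.
J6 is on every critical path, so each day cut from J6 cuts the finish by one (this holds down to a finish of 8).
Need 15 − 10 = 5 days off J6 → J6 becomes 6 days, finish becomes 10.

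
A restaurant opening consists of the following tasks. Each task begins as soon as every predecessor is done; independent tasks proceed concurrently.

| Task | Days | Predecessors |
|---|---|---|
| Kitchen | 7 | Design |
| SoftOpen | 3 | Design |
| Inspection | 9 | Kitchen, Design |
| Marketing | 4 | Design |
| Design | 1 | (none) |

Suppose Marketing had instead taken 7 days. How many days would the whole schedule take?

17

Critical path before the change: Design→Kitchen→Inspection = 1+7+9 = 17 giving 17 days.
Marketing is off the critical path — its longest chain is 5 days, giving 12 of slack.
That remains the longest chain; total 17 days.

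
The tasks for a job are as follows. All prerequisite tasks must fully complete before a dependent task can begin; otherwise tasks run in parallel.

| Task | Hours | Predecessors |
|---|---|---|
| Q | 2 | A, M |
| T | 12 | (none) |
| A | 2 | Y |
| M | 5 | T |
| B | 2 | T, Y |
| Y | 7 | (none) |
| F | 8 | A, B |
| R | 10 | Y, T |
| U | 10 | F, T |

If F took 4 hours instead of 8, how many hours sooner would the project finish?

As given, the longest chain is T→B→F→U = 12+2+8+10 = 32, so the finish is 32 hours.
F lies on that path, so at 4 hours the path becomes 28 hours.
No other chain overtakes it, so the finish is 28 hours.
Change in finish: 28 − 32 = -4 hours.

4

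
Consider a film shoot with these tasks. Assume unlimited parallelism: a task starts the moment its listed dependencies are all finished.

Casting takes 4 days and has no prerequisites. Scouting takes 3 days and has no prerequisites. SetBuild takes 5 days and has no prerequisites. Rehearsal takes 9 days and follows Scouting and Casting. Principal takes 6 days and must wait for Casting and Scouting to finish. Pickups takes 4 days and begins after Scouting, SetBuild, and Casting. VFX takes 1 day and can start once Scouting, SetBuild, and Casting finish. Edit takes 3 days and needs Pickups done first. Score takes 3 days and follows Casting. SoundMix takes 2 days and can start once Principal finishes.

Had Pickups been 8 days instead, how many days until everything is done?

16

The binding path is Casting→Rehearsal = 4+9 = 13; finish at 13 days.
Pickups is off the critical path — its longest chain is 12 days, giving 1 of slack.
The binding chain switches to SetBuild→Pickups→Edit = 5+8+3 = 16; finish 16 days.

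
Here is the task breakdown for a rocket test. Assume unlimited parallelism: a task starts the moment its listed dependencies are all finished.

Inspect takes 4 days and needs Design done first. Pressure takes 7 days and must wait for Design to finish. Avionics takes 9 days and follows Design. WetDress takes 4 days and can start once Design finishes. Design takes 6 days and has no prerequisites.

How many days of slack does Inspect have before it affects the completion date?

Design→Avionics = 6+9 = 15 sets the makespan at 15 days.
Inspect finishes as early as 10 and must finish by 15.
Slack of Inspect = 11 − 6 = 5 days.

5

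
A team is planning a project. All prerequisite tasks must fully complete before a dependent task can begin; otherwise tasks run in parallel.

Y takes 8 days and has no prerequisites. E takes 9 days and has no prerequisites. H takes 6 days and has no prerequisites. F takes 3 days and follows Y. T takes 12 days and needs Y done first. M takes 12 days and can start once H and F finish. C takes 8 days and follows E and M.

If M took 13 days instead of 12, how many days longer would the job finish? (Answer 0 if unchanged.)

The binding path is Y→F→M→C = 8+3+12+8 = 31; finish at 31 days.
M is on the critical path; changing it to 13 makes that path 32 days.
That remains the longest chain; total 32 days.
Change in finish: 32 − 31 = +1 days.

1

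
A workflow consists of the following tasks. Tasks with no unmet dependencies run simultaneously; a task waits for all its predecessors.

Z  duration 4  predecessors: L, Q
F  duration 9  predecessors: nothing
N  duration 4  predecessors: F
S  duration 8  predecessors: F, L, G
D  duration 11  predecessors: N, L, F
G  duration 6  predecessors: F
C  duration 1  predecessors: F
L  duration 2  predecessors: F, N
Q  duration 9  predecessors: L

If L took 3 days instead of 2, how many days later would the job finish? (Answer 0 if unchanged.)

1

Baseline: F→N→L→Q→Z = 9+4+2+9+4 = 28 → 28 days.
L is on the critical path; changing it to 3 makes that path 29 days.
The critical path is still F→N→L→Q→Z; finish is now 29 days.
Change in finish: 29 − 28 = +1 days.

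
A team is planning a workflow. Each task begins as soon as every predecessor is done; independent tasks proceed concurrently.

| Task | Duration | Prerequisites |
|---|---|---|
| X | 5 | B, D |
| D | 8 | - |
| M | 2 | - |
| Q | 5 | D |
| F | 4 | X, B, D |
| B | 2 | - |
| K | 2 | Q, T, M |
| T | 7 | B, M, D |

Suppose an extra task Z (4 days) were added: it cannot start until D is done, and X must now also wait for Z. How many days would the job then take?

21

Originally the job takes 17 days.
With Z inserted, X now waits for max(B, D, Z).
New critical path: D→Z→X→F = 8+4+5+4 = 21 ⇒ 21 days.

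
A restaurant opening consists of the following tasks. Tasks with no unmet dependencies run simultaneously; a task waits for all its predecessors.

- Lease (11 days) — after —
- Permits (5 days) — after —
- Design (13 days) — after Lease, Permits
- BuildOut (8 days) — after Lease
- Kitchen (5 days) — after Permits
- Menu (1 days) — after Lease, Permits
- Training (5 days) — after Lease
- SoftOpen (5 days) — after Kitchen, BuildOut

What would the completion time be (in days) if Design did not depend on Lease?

With the dependency in place, Lease→Design = 11+13 = 24 sets the finish at 24 days.
Without Lease→Design, Design's earliest start moves from 11 to 5.
New critical path: Lease→BuildOut→SoftOpen = 11+8+5 = 24 ⇒ 24 days.

24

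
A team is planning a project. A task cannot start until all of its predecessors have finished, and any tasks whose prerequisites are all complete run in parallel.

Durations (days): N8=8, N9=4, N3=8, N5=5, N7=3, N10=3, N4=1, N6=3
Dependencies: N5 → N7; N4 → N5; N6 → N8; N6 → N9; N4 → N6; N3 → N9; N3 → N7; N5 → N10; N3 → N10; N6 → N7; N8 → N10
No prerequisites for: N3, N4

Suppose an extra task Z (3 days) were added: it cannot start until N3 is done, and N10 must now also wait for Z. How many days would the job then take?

Originally the job takes 15 days.
With Z inserted, N10 now waits for max(N3, N5, N8, Z).
New critical path: N4→N6→N8→N10 = 1+3+8+3 = 15 ⇒ 15 days.

15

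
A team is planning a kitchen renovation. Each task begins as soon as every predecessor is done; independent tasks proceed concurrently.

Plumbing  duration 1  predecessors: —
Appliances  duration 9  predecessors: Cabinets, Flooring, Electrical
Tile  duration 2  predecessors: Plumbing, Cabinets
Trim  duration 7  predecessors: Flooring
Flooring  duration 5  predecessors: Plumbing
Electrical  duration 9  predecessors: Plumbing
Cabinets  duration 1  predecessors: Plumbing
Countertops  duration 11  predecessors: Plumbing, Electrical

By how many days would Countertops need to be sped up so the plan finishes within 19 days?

2

Current finish: 21 days; target: 19.
Countertops is on every critical path, so each day cut from Countertops cuts the finish by one (this holds down to a finish of 19).
Need 21 − 19 = 2 days off Countertops → Countertops becomes 9 days, finish becomes 19.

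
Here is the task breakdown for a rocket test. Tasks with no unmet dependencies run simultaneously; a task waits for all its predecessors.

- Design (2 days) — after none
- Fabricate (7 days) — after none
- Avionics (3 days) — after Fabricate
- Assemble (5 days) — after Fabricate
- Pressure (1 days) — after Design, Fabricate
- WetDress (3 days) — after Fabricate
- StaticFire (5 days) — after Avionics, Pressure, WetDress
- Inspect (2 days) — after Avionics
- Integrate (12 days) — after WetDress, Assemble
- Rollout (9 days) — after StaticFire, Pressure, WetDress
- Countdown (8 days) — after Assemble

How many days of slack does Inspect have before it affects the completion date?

12

The longest chain is Fabricate→Avionics→StaticFire→Rollout = 7+3+5+9 = 24; overall finish 24 days.
Longest path through Inspect: 12 days (earliest finish 12, latest finish 24).
Slack of Inspect = 22 − 10 = 12 days.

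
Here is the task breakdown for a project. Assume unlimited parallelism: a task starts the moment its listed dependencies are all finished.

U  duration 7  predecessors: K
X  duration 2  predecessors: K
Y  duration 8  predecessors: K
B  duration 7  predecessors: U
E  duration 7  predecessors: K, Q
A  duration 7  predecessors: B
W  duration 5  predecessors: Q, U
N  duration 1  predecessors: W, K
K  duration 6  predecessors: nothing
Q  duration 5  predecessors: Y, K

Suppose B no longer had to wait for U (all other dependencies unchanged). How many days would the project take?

With the dependency in place, K→U→B→A = 6+7+7+7 = 27 sets the finish at 27 days.
Without U→B, B's earliest start moves from 13 to 0.
After: K→Y→Q→E = 6+8+5+7 = 26 → 26 days.

26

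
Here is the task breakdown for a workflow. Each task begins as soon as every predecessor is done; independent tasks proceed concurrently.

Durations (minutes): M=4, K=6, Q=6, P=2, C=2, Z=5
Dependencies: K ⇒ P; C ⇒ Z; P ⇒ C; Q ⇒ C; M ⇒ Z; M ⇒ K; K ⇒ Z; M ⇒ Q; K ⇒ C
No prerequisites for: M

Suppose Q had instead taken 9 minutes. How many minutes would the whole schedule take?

Critical path before the change: M→K→P→C→Z = 4+6+2+2+5 = 19 giving 19 minutes.
Q has 2 minutes of float (longest path through it is 17).
The binding chain switches to M→Q→C→Z = 4+9+2+5 = 20; finish 20 minutes.

20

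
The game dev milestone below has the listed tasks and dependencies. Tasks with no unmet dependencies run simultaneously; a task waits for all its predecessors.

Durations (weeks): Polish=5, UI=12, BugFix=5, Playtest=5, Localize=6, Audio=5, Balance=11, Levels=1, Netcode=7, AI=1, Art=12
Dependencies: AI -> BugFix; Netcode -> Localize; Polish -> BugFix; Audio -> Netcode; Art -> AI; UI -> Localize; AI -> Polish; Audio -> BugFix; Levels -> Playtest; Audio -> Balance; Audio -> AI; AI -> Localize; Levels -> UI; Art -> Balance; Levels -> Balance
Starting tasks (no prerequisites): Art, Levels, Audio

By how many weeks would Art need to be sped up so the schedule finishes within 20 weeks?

3

Current finish: 23 weeks; target: 20.
Art is on every critical path, so each week cut from Art cuts the finish by one (this holds down to a finish of 19).
Need 23 − 20 = 3 weeks off Art → Art becomes 9 weeks, finish becomes 20.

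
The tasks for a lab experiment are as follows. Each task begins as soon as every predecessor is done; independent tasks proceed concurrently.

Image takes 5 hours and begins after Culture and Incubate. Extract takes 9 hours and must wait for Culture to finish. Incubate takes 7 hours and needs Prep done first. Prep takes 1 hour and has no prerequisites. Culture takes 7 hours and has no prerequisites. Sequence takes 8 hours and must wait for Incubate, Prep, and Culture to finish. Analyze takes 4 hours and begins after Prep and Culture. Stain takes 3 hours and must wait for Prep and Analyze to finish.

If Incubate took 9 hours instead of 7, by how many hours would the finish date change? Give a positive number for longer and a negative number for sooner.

2

Critical path before the change: Prep→Incubate→Sequence = 1+7+8 = 16 giving 16 hours.
Since Incubate is critical, the +2 change carries straight to that chain (now 18 hours).
That remains the longest chain; total 18 hours.
Change in finish: 18 − 16 = +2 hours.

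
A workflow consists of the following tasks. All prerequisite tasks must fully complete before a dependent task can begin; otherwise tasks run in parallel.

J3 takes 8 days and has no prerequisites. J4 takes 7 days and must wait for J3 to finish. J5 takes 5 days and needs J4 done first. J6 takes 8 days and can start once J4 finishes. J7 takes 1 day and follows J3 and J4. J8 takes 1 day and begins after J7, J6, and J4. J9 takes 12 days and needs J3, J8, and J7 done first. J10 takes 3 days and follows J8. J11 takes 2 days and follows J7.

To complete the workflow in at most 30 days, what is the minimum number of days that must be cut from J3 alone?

6

Current finish: 36 days; target: 30.
J3 is on every critical path, so each day cut from J3 cuts the finish by one (this holds down to a finish of 29).
Need 36 − 30 = 6 days off J3 → J3 becomes 2 days, finish becomes 30.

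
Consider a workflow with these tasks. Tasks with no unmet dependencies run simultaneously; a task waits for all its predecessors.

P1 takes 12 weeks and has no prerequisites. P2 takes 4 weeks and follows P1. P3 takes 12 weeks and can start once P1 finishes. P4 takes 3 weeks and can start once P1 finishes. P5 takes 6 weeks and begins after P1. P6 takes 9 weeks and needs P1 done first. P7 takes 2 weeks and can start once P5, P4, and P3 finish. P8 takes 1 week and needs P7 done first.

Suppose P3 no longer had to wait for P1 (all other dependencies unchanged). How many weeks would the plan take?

21

Original critical path: P1→P3→P7→P8 = 12+12+2+1 = 27 ⇒ 27 weeks.
Without P1→P3, P3's earliest start moves from 12 to 0.
After: P1→P5→P7→P8 = 12+6+2+1 = 21 → 21 weeks.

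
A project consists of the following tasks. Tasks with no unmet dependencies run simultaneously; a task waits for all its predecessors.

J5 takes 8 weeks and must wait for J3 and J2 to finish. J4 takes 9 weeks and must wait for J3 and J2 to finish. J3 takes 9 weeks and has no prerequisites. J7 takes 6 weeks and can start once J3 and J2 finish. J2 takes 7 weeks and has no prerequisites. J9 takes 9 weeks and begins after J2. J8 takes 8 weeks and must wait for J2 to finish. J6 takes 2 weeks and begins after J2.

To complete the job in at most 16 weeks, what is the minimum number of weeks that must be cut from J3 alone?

Current finish: 18 weeks; target: 16.
J3 is on every critical path, so each week cut from J3 cuts the finish by one (this holds down to a finish of 16).
Need 18 − 16 = 2 weeks off J3 → J3 becomes 7 weeks, finish becomes 16.

2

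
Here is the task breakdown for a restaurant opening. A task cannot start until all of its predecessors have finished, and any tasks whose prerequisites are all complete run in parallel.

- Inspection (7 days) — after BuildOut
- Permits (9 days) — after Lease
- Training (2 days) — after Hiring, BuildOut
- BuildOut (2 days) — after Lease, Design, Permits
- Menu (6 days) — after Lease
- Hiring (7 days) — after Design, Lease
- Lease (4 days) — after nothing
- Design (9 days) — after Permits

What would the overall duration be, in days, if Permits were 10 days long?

32

Baseline: Lease→Permits→Design→BuildOut→Inspection = 4+9+9+2+7 = 31 → 31 days.
Permits lies on that path, so at 10 days the path becomes 32 days.
That remains the longest chain; total 32 days.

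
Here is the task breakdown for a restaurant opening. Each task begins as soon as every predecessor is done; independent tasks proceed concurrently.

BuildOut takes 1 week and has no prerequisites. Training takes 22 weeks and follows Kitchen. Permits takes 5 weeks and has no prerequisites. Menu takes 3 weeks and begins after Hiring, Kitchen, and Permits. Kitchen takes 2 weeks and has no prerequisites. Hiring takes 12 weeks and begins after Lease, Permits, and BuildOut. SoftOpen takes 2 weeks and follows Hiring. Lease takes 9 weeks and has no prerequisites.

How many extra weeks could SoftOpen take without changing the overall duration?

Lease→Hiring→Menu = 9+12+3 = 24 sets the makespan at 24 weeks.
SoftOpen finishes as early as 23 and must finish by 24.
Float = 24 − 23 = 1.

1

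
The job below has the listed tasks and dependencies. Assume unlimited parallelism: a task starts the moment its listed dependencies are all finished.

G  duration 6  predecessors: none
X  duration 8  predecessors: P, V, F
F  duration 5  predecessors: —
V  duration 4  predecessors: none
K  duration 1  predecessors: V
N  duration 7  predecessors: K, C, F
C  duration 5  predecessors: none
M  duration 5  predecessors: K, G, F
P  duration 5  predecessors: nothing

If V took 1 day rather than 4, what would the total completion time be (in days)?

Actual critical path: P→X = 5+8 = 13 ⇒ 13 days.
V has 1 day of float (longest path through it is 12).
The critical path is still P→X; finish is now 13 days.

13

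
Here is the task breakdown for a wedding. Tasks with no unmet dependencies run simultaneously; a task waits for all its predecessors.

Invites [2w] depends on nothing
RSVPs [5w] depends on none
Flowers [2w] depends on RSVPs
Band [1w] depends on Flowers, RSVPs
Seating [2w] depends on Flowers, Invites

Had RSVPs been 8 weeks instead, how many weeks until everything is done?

The binding path is RSVPs→Flowers→Seating = 5+2+2 = 9; finish at 9 weeks.
RSVPs lies on that path, so at 8 weeks the path becomes 12 weeks.
No other chain overtakes it, so the finish is 12 weeks.

12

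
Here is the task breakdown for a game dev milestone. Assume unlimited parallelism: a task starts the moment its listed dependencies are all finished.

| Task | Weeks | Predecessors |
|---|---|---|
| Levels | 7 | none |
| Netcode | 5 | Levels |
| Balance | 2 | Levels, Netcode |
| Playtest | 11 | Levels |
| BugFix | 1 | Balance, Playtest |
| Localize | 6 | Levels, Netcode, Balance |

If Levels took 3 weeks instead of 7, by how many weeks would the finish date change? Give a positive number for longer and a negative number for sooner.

-4

Baseline: Levels→Netcode→Balance→Localize = 7+5+2+6 = 20 → 20 weeks.
Levels lies on that path, so at 3 weeks the path becomes 16 weeks.
That remains the longest chain; total 16 weeks.
Change in finish: 16 − 20 = -4 weeks.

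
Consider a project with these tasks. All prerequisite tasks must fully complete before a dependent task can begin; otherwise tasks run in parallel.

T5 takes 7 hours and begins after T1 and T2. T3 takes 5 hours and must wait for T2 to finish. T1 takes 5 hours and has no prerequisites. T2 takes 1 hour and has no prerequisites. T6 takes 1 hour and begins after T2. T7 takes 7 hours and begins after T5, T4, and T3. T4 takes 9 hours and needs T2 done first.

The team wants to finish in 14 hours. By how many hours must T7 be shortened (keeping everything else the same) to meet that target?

Current finish: 19 hours; target: 14.
T7 is on every critical path, so each hour cut from T7 cuts the finish by one (this holds down to a finish of 13).
Need 19 − 14 = 5 hours off T7 → T7 becomes 2 hours, finish becomes 14.

5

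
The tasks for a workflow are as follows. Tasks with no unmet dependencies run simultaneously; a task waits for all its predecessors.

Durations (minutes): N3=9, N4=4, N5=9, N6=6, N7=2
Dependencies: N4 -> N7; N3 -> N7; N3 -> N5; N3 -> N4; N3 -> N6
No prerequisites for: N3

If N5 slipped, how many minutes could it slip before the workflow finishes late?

N3→N5 = 9+9 = 18 sets the makespan at 18 minutes.
Longest path through N5: 18 minutes (earliest finish 18, latest finish 18).
Float = 18 − 18 = 0.

0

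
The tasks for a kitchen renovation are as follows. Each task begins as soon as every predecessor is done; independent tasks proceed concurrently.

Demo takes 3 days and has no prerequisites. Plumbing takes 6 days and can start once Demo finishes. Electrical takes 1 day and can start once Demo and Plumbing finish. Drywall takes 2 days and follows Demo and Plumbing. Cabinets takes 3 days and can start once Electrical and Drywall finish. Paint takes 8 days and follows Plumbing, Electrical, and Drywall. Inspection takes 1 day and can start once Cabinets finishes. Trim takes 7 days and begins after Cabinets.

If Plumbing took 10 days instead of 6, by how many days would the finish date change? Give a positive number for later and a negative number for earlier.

The binding path is Demo→Plumbing→Drywall→Cabinets→Trim = 3+6+2+3+7 = 21; finish at 21 days.
Plumbing lies on that path, so at 10 days the path becomes 25 days.
No other chain overtakes it, so the finish is 25 days.
Change in finish: 25 − 21 = +4 days.

4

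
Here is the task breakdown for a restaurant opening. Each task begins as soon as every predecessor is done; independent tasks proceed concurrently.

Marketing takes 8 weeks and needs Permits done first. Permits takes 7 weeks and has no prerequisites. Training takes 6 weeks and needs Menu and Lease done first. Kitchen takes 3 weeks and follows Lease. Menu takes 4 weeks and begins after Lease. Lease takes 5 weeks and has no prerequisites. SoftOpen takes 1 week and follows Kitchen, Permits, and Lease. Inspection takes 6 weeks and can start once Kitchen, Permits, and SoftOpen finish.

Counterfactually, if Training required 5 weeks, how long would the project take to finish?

Critical path before the change: Lease→Menu→Training = 5+4+6 = 15 giving 15 weeks.
Training lies on that path, so at 5 weeks the path becomes 14 weeks.
New critical path: Lease→Kitchen→SoftOpen→Inspection = 5+3+1+6 = 15 ⇒ 15 weeks.

15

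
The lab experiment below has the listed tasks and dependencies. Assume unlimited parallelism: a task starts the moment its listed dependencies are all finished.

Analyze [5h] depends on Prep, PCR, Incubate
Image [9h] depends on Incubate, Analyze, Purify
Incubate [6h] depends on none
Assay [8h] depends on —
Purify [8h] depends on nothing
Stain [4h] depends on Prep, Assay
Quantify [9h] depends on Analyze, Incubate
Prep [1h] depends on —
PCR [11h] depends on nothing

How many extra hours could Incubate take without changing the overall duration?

The longest chain is PCR→Analyze→Image = 11+5+9 = 25; overall finish 25 hours.
The longest chain containing Incubate totals 20 hours.
Slack of Incubate = 5 − 0 = 5 hours.

5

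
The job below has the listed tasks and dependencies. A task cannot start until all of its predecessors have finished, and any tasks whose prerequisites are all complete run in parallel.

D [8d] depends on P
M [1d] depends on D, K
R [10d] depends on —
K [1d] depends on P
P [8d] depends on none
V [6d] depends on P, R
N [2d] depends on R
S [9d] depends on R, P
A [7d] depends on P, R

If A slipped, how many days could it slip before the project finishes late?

R→S = 10+9 = 19 sets the makespan at 19 days.
Longest path through A: 17 days (earliest finish 17, latest finish 19).
So A can slip 19 − 17 = 2 days.

2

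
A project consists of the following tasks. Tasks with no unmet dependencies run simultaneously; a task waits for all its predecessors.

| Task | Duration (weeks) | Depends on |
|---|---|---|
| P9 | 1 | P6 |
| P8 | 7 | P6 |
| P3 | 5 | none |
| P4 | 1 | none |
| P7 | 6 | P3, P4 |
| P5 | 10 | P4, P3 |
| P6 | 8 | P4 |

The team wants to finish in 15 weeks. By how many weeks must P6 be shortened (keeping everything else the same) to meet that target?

Current finish: 16 weeks; target: 15.
P6 is on every critical path, so each week cut from P6 cuts the finish by one (this holds down to a finish of 15).
Need 16 − 15 = 1 week off P6 → P6 becomes 7 weeks, finish becomes 15.

1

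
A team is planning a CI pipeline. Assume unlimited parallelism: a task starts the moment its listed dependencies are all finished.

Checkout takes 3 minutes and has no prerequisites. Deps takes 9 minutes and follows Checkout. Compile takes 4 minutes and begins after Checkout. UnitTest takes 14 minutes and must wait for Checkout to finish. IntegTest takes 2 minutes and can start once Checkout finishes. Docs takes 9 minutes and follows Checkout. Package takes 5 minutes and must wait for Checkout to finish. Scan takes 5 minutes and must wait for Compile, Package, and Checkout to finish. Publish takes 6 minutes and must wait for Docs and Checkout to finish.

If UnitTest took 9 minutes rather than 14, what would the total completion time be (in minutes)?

Critical path before the change: Checkout→Docs→Publish = 3+9+6 = 18 giving 18 minutes.
The longest path through UnitTest is only 17 minutes, so UnitTest has float 1.
The critical path is still Checkout→Docs→Publish; finish is now 18 minutes.

18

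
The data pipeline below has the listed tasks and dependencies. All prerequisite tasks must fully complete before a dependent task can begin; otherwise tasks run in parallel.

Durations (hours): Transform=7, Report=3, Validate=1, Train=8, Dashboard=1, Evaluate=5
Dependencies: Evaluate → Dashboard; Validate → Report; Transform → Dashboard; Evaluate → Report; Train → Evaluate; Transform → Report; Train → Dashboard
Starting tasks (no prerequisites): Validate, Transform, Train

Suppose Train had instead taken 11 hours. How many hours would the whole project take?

Actual critical path: Train→Evaluate→Report = 8+5+3 = 16 ⇒ 16 hours.
Train lies on that path, so at 11 hours the path becomes 19 hours.
That remains the longest chain; total 19 hours.

19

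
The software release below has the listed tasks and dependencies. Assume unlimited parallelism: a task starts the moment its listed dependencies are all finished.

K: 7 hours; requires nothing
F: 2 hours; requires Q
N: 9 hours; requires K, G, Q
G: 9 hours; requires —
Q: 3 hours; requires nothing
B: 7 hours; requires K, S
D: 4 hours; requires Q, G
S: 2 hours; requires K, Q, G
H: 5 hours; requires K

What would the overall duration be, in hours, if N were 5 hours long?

18

Baseline: G→N = 9+9 = 18 → 18 hours.
N is on the critical path; changing it to 5 makes that path 14 hours.
Now G→S→B = 9+2+7 = 18 is longest, so the finish becomes 18 hours.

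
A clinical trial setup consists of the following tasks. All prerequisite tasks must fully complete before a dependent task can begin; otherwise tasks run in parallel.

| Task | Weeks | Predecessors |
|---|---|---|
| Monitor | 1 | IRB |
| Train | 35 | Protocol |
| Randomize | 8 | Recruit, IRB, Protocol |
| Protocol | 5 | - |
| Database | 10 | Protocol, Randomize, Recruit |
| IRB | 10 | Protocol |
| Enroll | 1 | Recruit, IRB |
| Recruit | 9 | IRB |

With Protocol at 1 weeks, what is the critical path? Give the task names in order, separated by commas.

Protocol, IRB, Recruit, Randomize, Database

As given, the longest chain is Protocol→IRB→Recruit→Randomize→Database = 5+10+9+8+10 = 42, so the finish is 42 weeks.
Since Protocol is critical, the -4 change carries straight to that chain (now 38 weeks).
No other chain overtakes it, so the finish is 38 weeks.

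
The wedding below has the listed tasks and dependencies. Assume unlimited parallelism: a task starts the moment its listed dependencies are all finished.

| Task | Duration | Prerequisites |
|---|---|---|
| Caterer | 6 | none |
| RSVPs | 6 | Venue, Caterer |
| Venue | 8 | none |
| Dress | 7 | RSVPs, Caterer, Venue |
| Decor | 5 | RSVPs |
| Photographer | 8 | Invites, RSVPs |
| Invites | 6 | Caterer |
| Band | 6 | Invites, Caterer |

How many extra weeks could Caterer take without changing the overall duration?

2

The longest chain is Venue→RSVPs→Photographer = 8+6+8 = 22; overall finish 22 weeks.
Longest path through Caterer: 20 weeks (earliest finish 6, latest finish 8).
Slack of Caterer = 2 − 0 = 2 weeks.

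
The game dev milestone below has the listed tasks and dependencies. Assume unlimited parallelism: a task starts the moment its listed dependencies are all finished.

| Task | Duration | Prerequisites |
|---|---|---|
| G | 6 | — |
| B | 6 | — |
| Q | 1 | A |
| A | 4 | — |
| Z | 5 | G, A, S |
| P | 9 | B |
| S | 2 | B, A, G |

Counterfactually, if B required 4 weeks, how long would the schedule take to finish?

The binding path is B→P = 6+9 = 15; finish at 15 weeks.
B lies on that path, so at 4 weeks the path becomes 13 weeks.
Now G→S→Z = 6+2+5 = 13 is longest, so the finish becomes 13 weeks.

13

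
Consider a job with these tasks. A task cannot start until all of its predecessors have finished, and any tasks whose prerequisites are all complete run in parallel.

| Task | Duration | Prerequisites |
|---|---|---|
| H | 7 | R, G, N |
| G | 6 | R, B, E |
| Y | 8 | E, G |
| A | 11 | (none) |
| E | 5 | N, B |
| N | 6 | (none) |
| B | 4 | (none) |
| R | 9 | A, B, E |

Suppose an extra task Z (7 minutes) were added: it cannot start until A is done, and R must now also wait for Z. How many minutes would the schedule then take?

Originally the schedule takes 34 minutes.
With Z inserted, R now waits for max(A, B, E, Z).
New critical path: A→Z→R→G→Y = 11+7+9+6+8 = 41 ⇒ 41 minutes.

41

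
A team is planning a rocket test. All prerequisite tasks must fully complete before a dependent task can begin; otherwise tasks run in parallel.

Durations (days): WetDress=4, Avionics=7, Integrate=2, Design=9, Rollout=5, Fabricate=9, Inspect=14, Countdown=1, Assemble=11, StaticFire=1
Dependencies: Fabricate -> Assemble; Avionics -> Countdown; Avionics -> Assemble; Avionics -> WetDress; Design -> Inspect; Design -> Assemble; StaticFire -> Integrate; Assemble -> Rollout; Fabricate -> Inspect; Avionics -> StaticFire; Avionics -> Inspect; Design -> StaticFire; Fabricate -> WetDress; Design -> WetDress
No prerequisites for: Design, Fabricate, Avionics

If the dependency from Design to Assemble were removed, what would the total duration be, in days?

With the dependency in place, Design→Assemble→Rollout = 9+11+5 = 25 sets the finish at 25 days.
Dropping Design→Assemble doesn't change Assemble's earliest start (9); another predecessor still binds.
The longest chain is now Fabricate→Assemble→Rollout = 9+11+5 = 25, so the schedule takes 25 days.

25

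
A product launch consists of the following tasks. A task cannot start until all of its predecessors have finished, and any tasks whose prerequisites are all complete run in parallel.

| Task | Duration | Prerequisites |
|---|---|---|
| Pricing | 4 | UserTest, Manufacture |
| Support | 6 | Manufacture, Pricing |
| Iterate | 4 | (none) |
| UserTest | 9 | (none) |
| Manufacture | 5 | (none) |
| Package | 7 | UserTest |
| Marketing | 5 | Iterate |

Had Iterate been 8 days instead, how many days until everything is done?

19

As given, the longest chain is UserTest→Pricing→Support = 9+4+6 = 19, so the finish is 19 days.
The longest path through Iterate is only 9 days, so Iterate has float 10.
That remains the longest chain; total 19 days.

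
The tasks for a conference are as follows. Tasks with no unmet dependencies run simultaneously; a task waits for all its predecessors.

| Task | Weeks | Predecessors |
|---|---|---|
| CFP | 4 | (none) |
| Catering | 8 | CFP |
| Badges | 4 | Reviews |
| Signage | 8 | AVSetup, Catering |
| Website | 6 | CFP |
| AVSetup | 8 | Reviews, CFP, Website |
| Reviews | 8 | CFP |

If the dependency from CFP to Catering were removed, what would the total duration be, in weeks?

28

With the dependency in place, CFP→Reviews→AVSetup→Signage = 4+8+8+8 = 28 sets the finish at 28 weeks.
Without CFP→Catering, Catering's earliest start moves from 4 to 0.
After: CFP→Reviews→AVSetup→Signage = 4+8+8+8 = 28 → 28 weeks.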